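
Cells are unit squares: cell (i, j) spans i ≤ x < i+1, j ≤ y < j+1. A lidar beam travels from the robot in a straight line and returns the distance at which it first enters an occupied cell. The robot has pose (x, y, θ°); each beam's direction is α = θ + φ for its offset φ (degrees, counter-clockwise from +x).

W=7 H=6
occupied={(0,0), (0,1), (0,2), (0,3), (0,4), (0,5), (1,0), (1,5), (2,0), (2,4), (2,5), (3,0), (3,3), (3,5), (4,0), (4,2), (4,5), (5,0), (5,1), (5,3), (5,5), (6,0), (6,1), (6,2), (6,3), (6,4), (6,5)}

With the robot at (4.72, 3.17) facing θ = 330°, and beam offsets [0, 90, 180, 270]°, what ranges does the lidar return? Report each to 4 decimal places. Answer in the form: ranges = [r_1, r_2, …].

ranges = [0.3233, 0.5600, 0.8314, 0.1963]

beam 1: φ=0°, α=330°
  cosα=0.8660 sinα=-0.5000 | (4,3) | tMaxX 0.3233 tMaxY 0.3400 | tΔX 1.1547 tΔY 2.0000
    t=0.3233 [x] (5,3) — stop
  → r_1 = 0.3233
beam 2: φ=90°, α=60°
  cosα=0.5000 sinα=0.8660 | (4,3) | tMaxX 0.5600 tMaxY 0.9584 | tΔX 2.0000 tΔY 1.1547
    t=0.5600 [x] (5,3) — stop
  → r_2 = 0.5600
beam 3: φ=180°, α=150°
  cosα=-0.8660 sinα=0.5000 | (4,3) | tMaxX 0.8314 tMaxY 1.6600 | tΔX 1.1547 tΔY 2.0000
    t=0.8314 [x] (3,3) — stop
  → r_3 = 0.8314
beam 4: φ=270°, α=240°
  cosα=-0.5000 sinα=-0.8660 | (4,3) | tMaxX 1.4400 tMaxY 0.1963 | tΔX 2.0000 tΔY 1.1547
    t=0.1963 [y] (4,2) — stop
  → r_4 = 0.1963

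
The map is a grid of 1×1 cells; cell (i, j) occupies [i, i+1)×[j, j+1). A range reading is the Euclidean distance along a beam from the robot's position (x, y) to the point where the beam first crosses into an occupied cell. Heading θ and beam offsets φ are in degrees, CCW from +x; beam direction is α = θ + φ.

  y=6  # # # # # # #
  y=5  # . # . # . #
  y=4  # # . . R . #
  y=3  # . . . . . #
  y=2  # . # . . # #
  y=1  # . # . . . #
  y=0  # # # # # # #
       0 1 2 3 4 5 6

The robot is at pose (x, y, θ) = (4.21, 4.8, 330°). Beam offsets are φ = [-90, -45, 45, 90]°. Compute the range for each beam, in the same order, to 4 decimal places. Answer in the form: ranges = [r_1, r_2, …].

beam 1: φ=-90°, α=240°
  d=(-0.5000,-0.8660)  start (4,4)  tX=0.4200 tY=0.9238  stride 1/|dx|=2.0000 1/|dy|=1.1547
    cross x-line → (3,4), t=0.4200
    cross y-line → (3,3), t=0.9238
    cross y-line → (3,2), t=2.0785
    cross x-line → (2,2), t=2.4200 (wall)
  → r_1 = 2.4200
beam 2: φ=-45°, α=285°
  d=(0.2588,-0.9659)  start (4,4)  tX=3.0523 tY=0.8282  stride 1/|dx|=3.8637 1/|dy|=1.0353
    cross y-line → (4,3), t=0.8282
    cross y-line → (4,2), t=1.8635
    cross y-line → (4,1), t=2.8988
    cross x-line → (5,1), t=3.0523
    cross y-line → (5,0), t=3.9340 (wall)
  → r_2 = 3.9340
beam 3: φ=45°, α=15°
  d=(0.9659,0.2588)  start (4,4)  tX=0.8179 tY=0.7727  stride 1/|dx|=1.0353 1/|dy|=3.8637
    cross y-line → (4,5), t=0.7727 (wall)
  → r_3 = 0.7727
beam 4: φ=90°, α=60°
  d=(0.5000,0.8660)  start (4,4)  tX=1.5800 tY=0.2309  stride 1/|dx|=2.0000 1/|dy|=1.1547
    cross y-line → (4,5), t=0.2309 (wall)
  → r_4 = 0.2309

ranges = [2.4200, 3.9340, 0.7727, 0.2309]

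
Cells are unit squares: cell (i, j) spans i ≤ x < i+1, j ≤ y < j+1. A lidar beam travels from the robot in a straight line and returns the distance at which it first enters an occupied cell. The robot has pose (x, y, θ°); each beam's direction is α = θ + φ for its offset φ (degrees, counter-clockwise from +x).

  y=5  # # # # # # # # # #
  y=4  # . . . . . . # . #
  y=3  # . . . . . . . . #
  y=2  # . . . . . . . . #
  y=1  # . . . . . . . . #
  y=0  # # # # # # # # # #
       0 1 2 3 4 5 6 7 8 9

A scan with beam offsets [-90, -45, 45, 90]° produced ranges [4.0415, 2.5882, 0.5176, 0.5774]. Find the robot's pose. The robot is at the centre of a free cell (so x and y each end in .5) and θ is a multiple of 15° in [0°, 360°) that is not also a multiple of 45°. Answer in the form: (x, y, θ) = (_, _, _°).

(x, y, θ) = (3.5, 1.5, 210°)

The pose lattice has 31·16 = 496 candidates. Test each by forward raycasting.
  (7.5, 1.5, 255°): beam 1 = 6.7293 ≠ 4.0415 ✗
  (3.5, 3.5, 60°): beam 1 = 5.0000 ≠ 4.0415 ✗
  (8.5, 1.5, 345°): beam 1 = 0.5176 ≠ 4.0415 ✗
  …
  (3.5, 1.5, 210°): r_1=4.0415, r_2=2.5882, r_3=0.5176, r_4=0.5774 — all match ✓
Only this pose fits every beam.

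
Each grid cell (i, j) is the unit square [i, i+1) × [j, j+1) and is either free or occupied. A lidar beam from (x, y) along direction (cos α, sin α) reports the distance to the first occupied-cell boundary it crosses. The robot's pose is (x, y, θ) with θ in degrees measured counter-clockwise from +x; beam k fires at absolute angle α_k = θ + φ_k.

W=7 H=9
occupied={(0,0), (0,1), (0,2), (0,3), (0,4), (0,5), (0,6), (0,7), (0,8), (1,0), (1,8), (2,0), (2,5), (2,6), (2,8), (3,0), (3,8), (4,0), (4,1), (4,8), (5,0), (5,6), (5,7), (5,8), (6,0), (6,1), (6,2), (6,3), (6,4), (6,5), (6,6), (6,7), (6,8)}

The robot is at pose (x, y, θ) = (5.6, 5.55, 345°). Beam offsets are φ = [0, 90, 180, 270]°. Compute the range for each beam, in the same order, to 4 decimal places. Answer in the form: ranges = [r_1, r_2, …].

beam 1: φ=0°, α=345°
  cosα=0.9659 sinα=-0.2588 | (5,5) | tMaxX 0.4141 tMaxY 2.1250 | tΔX 1.0353 tΔY 3.8637
    t=0.4141 [x] (6,5) — stop
  → r_1 = 0.4141
beam 2: φ=90°, α=75°
  cosα=0.2588 sinα=0.9659 | (5,5) | tMaxX 1.5455 tMaxY 0.4659 | tΔX 3.8637 tΔY 1.0353
    t=0.4659 [y] (5,6) — stop
  → r_2 = 0.4659
beam 3: φ=180°, α=165°
  cosα=-0.9659 sinα=0.2588 | (5,5) | tMaxX 0.6212 tMaxY 1.7387 | tΔX 1.0353 tΔY 3.8637
    t=0.6212 [x] (4,5)
    t=1.6564 [x] (3,5)
    t=1.7387 [y] (3,6)
    t=2.6917 [x] (2,6) — stop
  → r_3 = 2.6917
beam 4: φ=270°, α=255°
  cosα=-0.2588 sinα=-0.9659 | (5,5) | tMaxX 2.3182 tMaxY 0.5694 | tΔX 3.8637 tΔY 1.0353
    t=0.5694 [y] (5,4)
    t=1.6047 [y] (5,3)
    t=2.3182 [x] (4,3)
    t=2.6400 [y] (4,2)
    t=3.6752 [y] (4,1) — stop
  → r_4 = 3.6752

ranges = [0.4141, 0.4659, 2.6917, 3.6752]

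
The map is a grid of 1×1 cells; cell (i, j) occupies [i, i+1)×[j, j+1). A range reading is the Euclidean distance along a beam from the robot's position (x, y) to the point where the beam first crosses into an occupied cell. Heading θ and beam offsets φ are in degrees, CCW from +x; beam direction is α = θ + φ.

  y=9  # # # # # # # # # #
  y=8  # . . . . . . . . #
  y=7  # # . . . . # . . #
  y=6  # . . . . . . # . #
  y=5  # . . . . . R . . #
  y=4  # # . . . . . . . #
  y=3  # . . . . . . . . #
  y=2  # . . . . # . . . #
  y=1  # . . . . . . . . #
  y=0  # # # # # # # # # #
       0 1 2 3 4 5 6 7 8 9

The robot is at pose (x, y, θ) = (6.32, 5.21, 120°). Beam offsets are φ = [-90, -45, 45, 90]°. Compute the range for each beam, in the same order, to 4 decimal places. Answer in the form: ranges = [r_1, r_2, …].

ranges = [1.5800, 1.8531, 5.5077, 6.1430]

beam 1: φ=-90°, α=30°
  dir = (cos 30°, sin 30°) = (0.8660, 0.5000); from cell (6,5)
  next x-line at t=0.7852, next y-line at t=1.5800; Δt_x=1.1547, Δt_y=2.0000
    x: enter (7,5) at t=0.7852
    y: enter (7,6) at t=1.5800 ← occupied
  → r_1 = 1.5800
beam 2: φ=-45°, α=75°
  dir = (cos 75°, sin 75°) = (0.2588, 0.9659); from cell (6,5)
  next x-line at t=2.6273, next y-line at t=0.8179; Δt_x=3.8637, Δt_y=1.0353
    y: enter (6,6) at t=0.8179
    y: enter (6,7) at t=1.8531 ← occupied
  → r_2 = 1.8531
beam 3: φ=45°, α=165°
  dir = (cos 165°, sin 165°) = (-0.9659, 0.2588); from cell (6,5)
  next x-line at t=0.3313, next y-line at t=3.0523; Δt_x=1.0353, Δt_y=3.8637
    x: enter (5,5) at t=0.3313
    x: enter (4,5) at t=1.3666
    x: enter (3,5) at t=2.4018
    y: enter (3,6) at t=3.0523
    x: enter (2,6) at t=3.4371
    x: enter (1,6) at t=4.4724
    x: enter (0,6) at t=5.5077 ← occupied
  → r_3 = 5.5077
beam 4: φ=90°, α=210°
  dir = (cos 210°, sin 210°) = (-0.8660, -0.5000); from cell (6,5)
  next x-line at t=0.3695, next y-line at t=0.4200; Δt_x=1.1547, Δt_y=2.0000
    x: enter (5,5) at t=0.3695
    y: enter (5,4) at t=0.4200
    x: enter (4,4) at t=1.5242
    y: enter (4,3) at t=2.4200
    x: enter (3,3) at t=2.6789
    x: enter (2,3) at t=3.8336
    y: enter (2,2) at t=4.4200
    x: enter (1,2) at t=4.9883
    x: enter (0,2) at t=6.1430 ← occupied
  → r_4 = 6.1430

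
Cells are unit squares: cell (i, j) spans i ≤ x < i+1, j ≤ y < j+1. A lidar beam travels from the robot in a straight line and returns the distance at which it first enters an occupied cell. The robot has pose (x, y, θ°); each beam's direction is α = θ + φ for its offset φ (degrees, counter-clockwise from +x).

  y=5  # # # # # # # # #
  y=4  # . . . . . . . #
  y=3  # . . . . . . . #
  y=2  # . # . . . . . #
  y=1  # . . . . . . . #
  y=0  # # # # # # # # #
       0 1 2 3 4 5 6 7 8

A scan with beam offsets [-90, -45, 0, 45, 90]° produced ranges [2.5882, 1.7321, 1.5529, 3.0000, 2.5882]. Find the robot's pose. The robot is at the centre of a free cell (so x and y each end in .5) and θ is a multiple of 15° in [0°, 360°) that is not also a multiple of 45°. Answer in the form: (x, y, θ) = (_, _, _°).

Candidates: 27 free-cell centres × 16 headings = 432 poses. Raycast each; keep the one whose scan matches to 4 dp.
  (5.5, 1.5, 15°): beam 1 = 0.5176 ≠ 2.5882 ✗
  (3.5, 2.5, 75°): beam 1 = 4.6587 ≠ 2.5882 ✗
  (4.5, 1.5, 210°): beam 1 = 4.0415 ≠ 2.5882 ✗
  …
  (5.5, 3.5, 105°): r_1=2.5882, r_2=1.7321, r_3=1.5529, r_4=3.0000, r_5=2.5882 — all match ✓
Unique over the lattice → pose = (5.5, 3.5, 105°).

(x, y, θ) = (5.5, 3.5, 105°)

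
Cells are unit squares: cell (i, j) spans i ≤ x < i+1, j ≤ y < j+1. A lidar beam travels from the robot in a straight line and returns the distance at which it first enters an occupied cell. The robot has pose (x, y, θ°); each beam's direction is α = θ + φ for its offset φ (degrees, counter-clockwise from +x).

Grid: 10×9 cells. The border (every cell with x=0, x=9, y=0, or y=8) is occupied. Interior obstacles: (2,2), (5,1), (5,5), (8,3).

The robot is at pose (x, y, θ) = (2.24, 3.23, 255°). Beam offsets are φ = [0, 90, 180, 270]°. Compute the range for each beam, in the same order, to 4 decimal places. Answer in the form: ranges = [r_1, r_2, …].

beam 1: φ=0°, α=255°
  d=(-0.2588,-0.9659)  start (2,3)  tX=0.9273 tY=0.2381  stride 1/|dx|=3.8637 1/|dy|=1.0353
    cross y-line → (2,2), t=0.2381 (wall)
  → r_1 = 0.2381
beam 2: φ=90°, α=345°
  d=(0.9659,-0.2588)  start (2,3)  tX=0.7868 tY=0.8887  stride 1/|dx|=1.0353 1/|dy|=3.8637
    cross x-line → (3,3), t=0.7868
    cross y-line → (3,2), t=0.8887
    cross x-line → (4,2), t=1.8221
    cross x-line → (5,2), t=2.8574
    cross x-line → (6,2), t=3.8926
    cross y-line → (6,1), t=4.7524
    cross x-line → (7,1), t=4.9279
    cross x-line → (8,1), t=5.9632
    cross x-line → (9,1), t=6.9985 (wall)
  → r_2 = 6.9985
beam 3: φ=180°, α=75°
  d=(0.2588,0.9659)  start (2,3)  tX=2.9364 tY=0.7972  stride 1/|dx|=3.8637 1/|dy|=1.0353
    cross y-line → (2,4), t=0.7972
    cross y-line → (2,5), t=1.8324
    cross y-line → (2,6), t=2.8677
    cross x-line → (3,6), t=2.9364
    cross y-line → (3,7), t=3.9030
    cross y-line → (3,8), t=4.9383 (wall)
  → r_3 = 4.9383
beam 4: φ=270°, α=165°
  d=(-0.9659,0.2588)  start (2,3)  tX=0.2485 tY=2.9751  stride 1/|dx|=1.0353 1/|dy|=3.8637
    cross x-line → (1,3), t=0.2485
    cross x-line → (0,3), t=1.2837 (wall)
  → r_4 = 1.2837

ranges = [0.2381, 6.9985, 4.9383, 1.2837]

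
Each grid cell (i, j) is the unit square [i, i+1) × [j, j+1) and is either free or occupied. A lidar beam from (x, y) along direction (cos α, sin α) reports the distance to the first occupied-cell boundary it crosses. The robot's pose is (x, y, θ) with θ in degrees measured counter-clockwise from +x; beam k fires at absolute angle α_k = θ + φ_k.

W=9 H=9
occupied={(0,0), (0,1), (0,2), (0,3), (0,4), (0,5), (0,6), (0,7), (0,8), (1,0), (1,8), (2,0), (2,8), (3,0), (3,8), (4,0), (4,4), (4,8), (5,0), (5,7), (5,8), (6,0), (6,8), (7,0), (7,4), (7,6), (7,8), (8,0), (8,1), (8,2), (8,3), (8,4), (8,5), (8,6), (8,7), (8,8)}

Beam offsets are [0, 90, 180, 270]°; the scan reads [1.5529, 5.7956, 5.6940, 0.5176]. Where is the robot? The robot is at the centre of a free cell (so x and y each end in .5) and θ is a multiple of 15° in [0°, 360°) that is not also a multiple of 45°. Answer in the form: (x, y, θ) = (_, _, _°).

(x, y, θ) = (1.5, 2.5, 255°)

The pose lattice has 45·16 = 720 candidates. Test each by forward raycasting.
  (4.5, 2.5, 30°): beam 1 = 3.0000 ≠ 1.5529 ✗
  (1.5, 2.5, 165°): beam 1 = 0.5176 ≠ 1.5529 ✗
  (4.5, 3.5, 240°): beam 1 = 2.8868 ≠ 1.5529 ✗
  (3.5, 7.5, 105°): beam 1 = 0.5176 ≠ 1.5529 ✗
  (5.5, 4.5, 30°): beam 1 = 2.8868 ≠ 1.5529 ✗
  …
  (1.5, 2.5, 255°): r_1=1.5529, r_2=5.7956, r_3=5.6940, r_4=0.5176 — all match ✓
Only this pose fits every beam.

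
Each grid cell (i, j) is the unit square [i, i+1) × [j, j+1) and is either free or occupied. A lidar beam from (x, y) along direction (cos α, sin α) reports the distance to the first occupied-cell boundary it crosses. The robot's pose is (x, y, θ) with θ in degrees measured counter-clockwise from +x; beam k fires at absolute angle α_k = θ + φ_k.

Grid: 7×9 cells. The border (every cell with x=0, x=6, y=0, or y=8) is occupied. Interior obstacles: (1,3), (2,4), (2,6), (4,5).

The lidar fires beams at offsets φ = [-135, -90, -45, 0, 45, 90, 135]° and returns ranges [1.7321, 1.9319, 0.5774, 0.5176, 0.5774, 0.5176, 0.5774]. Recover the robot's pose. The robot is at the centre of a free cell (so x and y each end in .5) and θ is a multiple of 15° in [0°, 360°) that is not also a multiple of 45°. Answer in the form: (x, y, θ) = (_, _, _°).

(x, y, θ) = (1.5, 4.5, 195°)

Enumerate (i+0.5, j+0.5, θ) over the 31 free cells and 16 admissible headings. For each, cast all 7 beams and compare to the given ranges.
  (1.5, 2.5, 330°): beam 1 = 0.5176 ≠ 1.7321 ✗
  (4.5, 7.5, 120°): beam 1 = 1.5529 ≠ 1.7321 ✗
  (1.5, 4.5, 330°): beam 1 = 0.5176 ≠ 1.7321 ✗
  (2.5, 1.5, 105°): beam 1 = 1.0000 ≠ 1.7321 ✗
  …
  (1.5, 4.5, 195°): r_1=1.7321, r_2=1.9319, r_3=0.5774, r_4=0.5176, r_5=0.5774, r_6=0.5176, r_7=0.5774 — all match ✓
Unique over the lattice → pose = (1.5, 4.5, 195°).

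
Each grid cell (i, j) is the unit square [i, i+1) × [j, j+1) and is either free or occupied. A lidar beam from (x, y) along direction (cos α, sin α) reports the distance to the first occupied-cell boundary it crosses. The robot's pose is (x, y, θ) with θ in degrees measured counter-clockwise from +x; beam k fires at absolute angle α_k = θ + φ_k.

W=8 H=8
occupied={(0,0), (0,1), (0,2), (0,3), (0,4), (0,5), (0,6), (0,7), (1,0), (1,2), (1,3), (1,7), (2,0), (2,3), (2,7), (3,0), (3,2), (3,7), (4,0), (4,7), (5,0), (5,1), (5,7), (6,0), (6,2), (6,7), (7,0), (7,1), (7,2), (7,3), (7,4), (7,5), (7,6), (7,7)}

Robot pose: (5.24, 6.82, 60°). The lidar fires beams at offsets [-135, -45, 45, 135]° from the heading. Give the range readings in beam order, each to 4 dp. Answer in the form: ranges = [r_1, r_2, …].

beam 1: φ=-135°, α=285°
  direction (0.2588, -0.9659); cell (5,6); t to first gridline: x 2.9364, y 0.8489 (then +3.8637 / +1.0353)
    (5,5) via y @ 0.8489
    (5,4) via y @ 1.8842
    (5,3) via y @ 2.9195
    (6,3) via x @ 2.9364
    (6,2) via y @ 3.9548  # hit
  → r_1 = 3.9548
beam 2: φ=-45°, α=15°
  direction (0.9659, 0.2588); cell (5,6); t to first gridline: x 0.7868, y 0.6955 (then +1.0353 / +3.8637)
    (5,7) via y @ 0.6955  # hit
  → r_2 = 0.6955
beam 3: φ=45°, α=105°
  direction (-0.2588, 0.9659); cell (5,6); t to first gridline: x 0.9273, y 0.1863 (then +3.8637 / +1.0353)
    (5,7) via y @ 0.1863  # hit
  → r_3 = 0.1863
beam 4: φ=135°, α=195°
  direction (-0.9659, -0.2588); cell (5,6); t to first gridline: x 0.2485, y 3.1682 (then +1.0353 / +3.8637)
    (4,6) via x @ 0.2485
    (3,6) via x @ 1.2837
    (2,6) via x @ 2.3190
    (2,5) via y @ 3.1682
    (1,5) via x @ 3.3543
    (0,5) via x @ 4.3896  # hit
  → r_4 = 4.3896

ranges = [3.9548, 0.6955, 0.1863, 4.3896]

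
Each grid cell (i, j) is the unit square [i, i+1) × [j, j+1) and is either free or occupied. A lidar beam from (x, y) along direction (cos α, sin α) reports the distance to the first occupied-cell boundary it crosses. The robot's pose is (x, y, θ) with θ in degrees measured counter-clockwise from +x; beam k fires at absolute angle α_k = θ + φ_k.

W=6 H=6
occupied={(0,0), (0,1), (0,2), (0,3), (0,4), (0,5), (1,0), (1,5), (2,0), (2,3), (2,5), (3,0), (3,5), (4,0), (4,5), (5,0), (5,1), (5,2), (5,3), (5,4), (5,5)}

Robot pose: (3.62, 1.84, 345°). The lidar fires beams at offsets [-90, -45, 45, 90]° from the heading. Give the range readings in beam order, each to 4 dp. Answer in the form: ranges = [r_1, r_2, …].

ranges = [0.8696, 0.9699, 1.5935, 3.2715]

beam 1: φ=-90°, α=255°
  d=(-0.2588,-0.9659)  start (3,1)  tX=2.3955 tY=0.8696  stride 1/|dx|=3.8637 1/|dy|=1.0353
    cross y-line → (3,0), t=0.8696 (wall)
  → r_1 = 0.8696
beam 2: φ=-45°, α=300°
  d=(0.5000,-0.8660)  start (3,1)  tX=0.7600 tY=0.9699  stride 1/|dx|=2.0000 1/|dy|=1.1547
    cross x-line → (4,1), t=0.7600
    cross y-line → (4,0), t=0.9699 (wall)
  → r_2 = 0.9699
beam 3: φ=45°, α=30°
  d=(0.8660,0.5000)  start (3,1)  tX=0.4388 tY=0.3200  stride 1/|dx|=1.1547 1/|dy|=2.0000
    cross y-line → (3,2), t=0.3200
    cross x-line → (4,2), t=0.4388
    cross x-line → (5,2), t=1.5935 (wall)
  → r_3 = 1.5935
beam 4: φ=90°, α=75°
  d=(0.2588,0.9659)  start (3,1)  tX=1.4682 tY=0.1656  stride 1/|dx|=3.8637 1/|dy|=1.0353
    cross y-line → (3,2), t=0.1656
    cross y-line → (3,3), t=1.2009
    cross x-line → (4,3), t=1.4682
    cross y-line → (4,4), t=2.2362
    cross y-line → (4,5), t=3.2715 (wall)
  → r_4 = 3.2715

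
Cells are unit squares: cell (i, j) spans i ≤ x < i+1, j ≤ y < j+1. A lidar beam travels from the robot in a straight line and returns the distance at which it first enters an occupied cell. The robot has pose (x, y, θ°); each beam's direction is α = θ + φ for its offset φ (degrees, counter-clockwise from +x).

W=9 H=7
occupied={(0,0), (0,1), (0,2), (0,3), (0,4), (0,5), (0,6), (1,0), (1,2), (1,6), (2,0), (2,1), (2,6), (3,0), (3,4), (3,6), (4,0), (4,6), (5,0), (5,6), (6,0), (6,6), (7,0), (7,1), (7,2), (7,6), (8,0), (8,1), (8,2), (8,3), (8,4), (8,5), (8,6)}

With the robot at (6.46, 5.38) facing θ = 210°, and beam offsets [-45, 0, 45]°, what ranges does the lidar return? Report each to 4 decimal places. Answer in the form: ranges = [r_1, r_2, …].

ranges = [2.3955, 5.1500, 4.5345]

beam 1: φ=-45°, α=165°
  d=(-0.9659,0.2588)  start (6,5)  tX=0.4762 tY=2.3955  stride 1/|dx|=1.0353 1/|dy|=3.8637
    cross x-line → (5,5), t=0.4762
    cross x-line → (4,5), t=1.5115
    cross y-line → (4,6), t=2.3955 (wall)
  → r_1 = 2.3955
beam 2: φ=0°, α=210°
  d=(-0.8660,-0.5000)  start (6,5)  tX=0.5312 tY=0.7600  stride 1/|dx|=1.1547 1/|dy|=2.0000
    cross x-line → (5,5), t=0.5312
    cross y-line → (5,4), t=0.7600
    cross x-line → (4,4), t=1.6859
    cross y-line → (4,3), t=2.7600
    cross x-line → (3,3), t=2.8406
    cross x-line → (2,3), t=3.9953
    cross y-line → (2,2), t=4.7600
    cross x-line → (1,2), t=5.1500 (wall)
  → r_2 = 5.1500
beam 3: φ=45°, α=255°
  d=(-0.2588,-0.9659)  start (6,5)  tX=1.7773 tY=0.3934  stride 1/|dx|=3.8637 1/|dy|=1.0353
    cross y-line → (6,4), t=0.3934
    cross y-line → (6,3), t=1.4287
    cross x-line → (5,3), t=1.7773
    cross y-line → (5,2), t=2.4640
    cross y-line → (5,1), t=3.4992
    cross y-line → (5,0), t=4.5345 (wall)
  → r_3 = 4.5345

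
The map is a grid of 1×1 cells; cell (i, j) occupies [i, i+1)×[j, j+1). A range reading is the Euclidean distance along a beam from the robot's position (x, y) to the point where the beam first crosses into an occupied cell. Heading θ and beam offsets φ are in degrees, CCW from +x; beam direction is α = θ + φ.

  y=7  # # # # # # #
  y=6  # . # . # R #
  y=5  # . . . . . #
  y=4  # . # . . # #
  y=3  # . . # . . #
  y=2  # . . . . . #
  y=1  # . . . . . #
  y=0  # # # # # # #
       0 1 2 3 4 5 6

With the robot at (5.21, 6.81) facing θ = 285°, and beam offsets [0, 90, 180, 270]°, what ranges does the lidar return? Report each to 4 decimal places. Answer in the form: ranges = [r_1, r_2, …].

ranges = [1.8738, 0.7341, 0.1967, 0.2174]

beam 1: φ=0°, α=285°
  cosα=0.2588 sinα=-0.9659 | (5,6) | tMaxX 3.0523 tMaxY 0.8386 | tΔX 3.8637 tΔY 1.0353
    t=0.8386 [y] (5,5)
    t=1.8738 [y] (5,4) — stop
  → r_1 = 1.8738
beam 2: φ=90°, α=15°
  cosα=0.9659 sinα=0.2588 | (5,6) | tMaxX 0.8179 tMaxY 0.7341 | tΔX 1.0353 tΔY 3.8637
    t=0.7341 [y] (5,7) — stop
  → r_2 = 0.7341
beam 3: φ=180°, α=105°
  cosα=-0.2588 sinα=0.9659 | (5,6) | tMaxX 0.8114 tMaxY 0.1967 | tΔX 3.8637 tΔY 1.0353
    t=0.1967 [y] (5,7) — stop
  → r_3 = 0.1967
beam 4: φ=270°, α=195°
  cosα=-0.9659 sinα=-0.2588 | (5,6) | tMaxX 0.2174 tMaxY 3.1296 | tΔX 1.0353 tΔY 3.8637
    t=0.2174 [x] (4,6) — stop
  → r_4 = 0.2174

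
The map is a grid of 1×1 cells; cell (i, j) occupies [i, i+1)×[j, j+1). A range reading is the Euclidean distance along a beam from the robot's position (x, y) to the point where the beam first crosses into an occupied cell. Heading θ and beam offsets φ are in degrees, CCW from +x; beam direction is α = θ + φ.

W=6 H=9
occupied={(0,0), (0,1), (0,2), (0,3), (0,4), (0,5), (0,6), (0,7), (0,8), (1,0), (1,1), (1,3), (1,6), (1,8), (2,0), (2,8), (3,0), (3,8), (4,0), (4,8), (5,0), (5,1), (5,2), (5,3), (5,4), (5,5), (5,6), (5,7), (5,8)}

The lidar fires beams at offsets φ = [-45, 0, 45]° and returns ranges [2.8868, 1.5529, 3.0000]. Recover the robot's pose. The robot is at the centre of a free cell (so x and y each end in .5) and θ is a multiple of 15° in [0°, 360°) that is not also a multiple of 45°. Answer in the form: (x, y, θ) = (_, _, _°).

(x, y, θ) = (3.5, 6.5, 195°)

Candidates: 25 free-cell centres × 16 headings = 400 poses. Raycast each; keep the one whose scan matches to 4 dp.
  (2.5, 7.5, 75°): beam 1 = 1.0000 ≠ 2.8868 ✗
  (2.5, 6.5, 75°): beam 3 = 1.7321 ≠ 3.0000 ✗
  (1.5, 4.5, 105°): beam 1 = 4.0415 ≠ 2.8868 ✗
  (4.5, 5.5, 30°): beam 1 = 0.5176 ≠ 2.8868 ✗
  …
  (3.5, 6.5, 195°): r_1=2.8868, r_2=1.5529, r_3=3.0000 — all match ✓
No second candidate reproduces the full scan.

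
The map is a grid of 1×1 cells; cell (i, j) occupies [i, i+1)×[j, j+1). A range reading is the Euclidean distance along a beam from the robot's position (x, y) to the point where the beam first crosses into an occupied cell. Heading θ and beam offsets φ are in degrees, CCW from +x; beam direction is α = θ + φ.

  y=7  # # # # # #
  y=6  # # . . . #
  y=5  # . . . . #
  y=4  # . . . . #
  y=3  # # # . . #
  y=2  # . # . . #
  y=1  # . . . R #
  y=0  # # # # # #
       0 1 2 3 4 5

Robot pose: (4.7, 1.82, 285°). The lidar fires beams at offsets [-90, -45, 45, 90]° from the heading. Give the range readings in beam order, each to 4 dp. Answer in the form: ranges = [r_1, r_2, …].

beam 1: φ=-90°, α=195°
  d=(-0.9659,-0.2588)  start (4,1)  tX=0.7247 tY=3.1682  stride 1/|dx|=1.0353 1/|dy|=3.8637
    cross x-line → (3,1), t=0.7247
    cross x-line → (2,1), t=1.7600
    cross x-line → (1,1), t=2.7952
    cross y-line → (1,0), t=3.1682 (wall)
  → r_1 = 3.1682
beam 2: φ=-45°, α=240°
  d=(-0.5000,-0.8660)  start (4,1)  tX=1.4000 tY=0.9469  stride 1/|dx|=2.0000 1/|dy|=1.1547
    cross y-line → (4,0), t=0.9469 (wall)
  → r_2 = 0.9469
beam 3: φ=45°, α=330°
  d=(0.8660,-0.5000)  start (4,1)  tX=0.3464 tY=1.6400  stride 1/|dx|=1.1547 1/|dy|=2.0000
    cross x-line → (5,1), t=0.3464 (wall)
  → r_3 = 0.3464
beam 4: φ=90°, α=15°
  d=(0.9659,0.2588)  start (4,1)  tX=0.3106 tY=0.6955  stride 1/|dx|=1.0353 1/|dy|=3.8637
    cross x-line → (5,1), t=0.3106 (wall)
  → r_4 = 0.3106

ranges = [3.1682, 0.9469, 0.3464, 0.3106]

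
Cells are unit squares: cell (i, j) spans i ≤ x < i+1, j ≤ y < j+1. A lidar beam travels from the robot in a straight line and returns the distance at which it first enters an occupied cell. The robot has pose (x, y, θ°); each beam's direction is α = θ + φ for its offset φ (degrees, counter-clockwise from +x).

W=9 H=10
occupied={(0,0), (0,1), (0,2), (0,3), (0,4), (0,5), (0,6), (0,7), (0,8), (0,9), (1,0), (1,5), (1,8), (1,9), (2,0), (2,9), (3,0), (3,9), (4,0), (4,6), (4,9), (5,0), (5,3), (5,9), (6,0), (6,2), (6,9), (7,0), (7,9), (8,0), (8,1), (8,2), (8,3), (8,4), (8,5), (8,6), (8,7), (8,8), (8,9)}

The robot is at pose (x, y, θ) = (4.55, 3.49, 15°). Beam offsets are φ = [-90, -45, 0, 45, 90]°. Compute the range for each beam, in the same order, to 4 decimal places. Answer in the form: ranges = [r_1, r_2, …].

beam 1: φ=-90°, α=285°
  d=(0.2588,-0.9659)  start (4,3)  tX=1.7387 tY=0.5073  stride 1/|dx|=3.8637 1/|dy|=1.0353
    cross y-line → (4,2), t=0.5073
    cross y-line → (4,1), t=1.5426
    cross x-line → (5,1), t=1.7387
    cross y-line → (5,0), t=2.5778 (wall)
  → r_1 = 2.5778
beam 2: φ=-45°, α=330°
  d=(0.8660,-0.5000)  start (4,3)  tX=0.5196 tY=0.9800  stride 1/|dx|=1.1547 1/|dy|=2.0000
    cross x-line → (5,3), t=0.5196 (wall)
  → r_2 = 0.5196
beam 3: φ=0°, α=15°
  d=(0.9659,0.2588)  start (4,3)  tX=0.4659 tY=1.9705  stride 1/|dx|=1.0353 1/|dy|=3.8637
    cross x-line → (5,3), t=0.4659 (wall)
  → r_3 = 0.4659
beam 4: φ=45°, α=60°
  d=(0.5000,0.8660)  start (4,3)  tX=0.9000 tY=0.5889  stride 1/|dx|=2.0000 1/|dy|=1.1547
    cross y-line → (4,4), t=0.5889
    cross x-line → (5,4), t=0.9000
    cross y-line → (5,5), t=1.7436
    cross y-line → (5,6), t=2.8983
    cross x-line → (6,6), t=2.9000
    cross y-line → (6,7), t=4.0530
    cross x-line → (7,7), t=4.9000
    cross y-line → (7,8), t=5.2077
    cross y-line → (7,9), t=6.3624 (wall)
  → r_4 = 6.3624
beam 5: φ=90°, α=105°
  d=(-0.2588,0.9659)  start (4,3)  tX=2.1250 tY=0.5280  stride 1/|dx|=3.8637 1/|dy|=1.0353
    cross y-line → (4,4), t=0.5280
    cross y-line → (4,5), t=1.5633
    cross x-line → (3,5), t=2.1250
    cross y-line → (3,6), t=2.5985
    cross y-line → (3,7), t=3.6338
    cross y-line → (3,8), t=4.6691
    cross y-line → (3,9), t=5.7044 (wall)
  → r_5 = 5.7044

ranges = [2.5778, 0.5196, 0.4659, 6.3624, 5.7044]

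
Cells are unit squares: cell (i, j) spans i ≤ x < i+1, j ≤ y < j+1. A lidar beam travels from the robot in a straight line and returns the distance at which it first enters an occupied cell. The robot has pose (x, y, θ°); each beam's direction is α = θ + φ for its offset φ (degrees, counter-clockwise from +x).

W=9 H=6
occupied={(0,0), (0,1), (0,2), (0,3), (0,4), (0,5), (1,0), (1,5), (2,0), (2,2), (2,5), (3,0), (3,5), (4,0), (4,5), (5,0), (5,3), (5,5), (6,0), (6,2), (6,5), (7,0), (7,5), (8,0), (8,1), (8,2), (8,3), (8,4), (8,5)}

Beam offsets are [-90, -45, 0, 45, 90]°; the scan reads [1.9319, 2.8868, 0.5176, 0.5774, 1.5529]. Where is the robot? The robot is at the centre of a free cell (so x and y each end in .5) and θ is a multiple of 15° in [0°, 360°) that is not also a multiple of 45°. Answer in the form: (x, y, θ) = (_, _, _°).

(x, y, θ) = (7.5, 2.5, 165°)

Enumerate (i+0.5, j+0.5, θ) over the 25 free cells and 16 admissible headings. For each, cast all 5 beams and compare to the given ranges.
  (7.5, 4.5, 30°): beam 1 = 1.0000 ≠ 1.9319 ✗
  (2.5, 1.5, 15°): beam 1 = 0.5176 ≠ 1.9319 ✗
  (1.5, 3.5, 195°): beam 1 = 1.5529 ≠ 1.9319 ✗
  (7.5, 1.5, 345°): beam 1 = 0.5176 ≠ 1.9319 ✗
  …
  (7.5, 2.5, 165°): r_1=1.9319, r_2=2.8868, r_3=0.5176, r_4=0.5774, r_5=1.5529 — all match ✓
Unique over the lattice → pose = (7.5, 2.5, 165°).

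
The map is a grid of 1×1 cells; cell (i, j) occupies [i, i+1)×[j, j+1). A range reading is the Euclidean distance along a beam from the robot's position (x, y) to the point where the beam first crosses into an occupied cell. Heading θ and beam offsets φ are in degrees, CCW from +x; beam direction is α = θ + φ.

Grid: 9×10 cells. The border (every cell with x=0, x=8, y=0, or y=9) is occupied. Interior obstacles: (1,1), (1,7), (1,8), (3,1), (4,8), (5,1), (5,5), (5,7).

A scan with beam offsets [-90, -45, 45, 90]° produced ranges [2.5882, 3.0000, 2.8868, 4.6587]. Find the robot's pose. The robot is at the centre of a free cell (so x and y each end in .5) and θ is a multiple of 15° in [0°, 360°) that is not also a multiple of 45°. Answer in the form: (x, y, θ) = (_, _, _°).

(x, y, θ) = (3.5, 5.5, 165°)

The pose lattice has 48·16 = 768 candidates. Test each by forward raycasting.
  (3.5, 6.5, 255°): beam 1 = 1.9319 ≠ 2.5882 ✗
  (7.5, 7.5, 255°): beam 1 = 1.5529 ≠ 2.5882 ✗
  (2.5, 8.5, 30°): beam 1 = 8.6603 ≠ 2.5882 ✗
  (7.5, 7.5, 345°): beam 1 = 5.7956 ≠ 2.5882 ✗
  (2.5, 5.5, 120°): beam 1 = 3.0000 ≠ 2.5882 ✗
  …
  (3.5, 5.5, 165°): r_1=2.5882, r_2=3.0000, r_3=2.8868, r_4=4.6587 — all match ✓
Only this pose fits every beam.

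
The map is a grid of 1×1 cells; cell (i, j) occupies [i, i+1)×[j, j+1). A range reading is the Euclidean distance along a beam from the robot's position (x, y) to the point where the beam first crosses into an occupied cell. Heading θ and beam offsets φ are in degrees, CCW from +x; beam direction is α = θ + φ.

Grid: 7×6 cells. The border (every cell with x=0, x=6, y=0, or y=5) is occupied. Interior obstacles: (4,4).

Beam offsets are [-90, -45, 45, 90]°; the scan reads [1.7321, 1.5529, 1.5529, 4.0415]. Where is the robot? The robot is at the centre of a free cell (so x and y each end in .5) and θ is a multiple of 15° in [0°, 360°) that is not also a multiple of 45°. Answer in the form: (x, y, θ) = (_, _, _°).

(x, y, θ) = (4.5, 2.5, 60°)

Candidates: 19 free-cell centres × 16 headings = 304 poses. Raycast each; keep the one whose scan matches to 4 dp.
  (2.5, 2.5, 30°): beam 2 = 3.6235 ≠ 1.5529 ✗
  (5.5, 2.5, 15°): beam 1 = 1.5529 ≠ 1.7321 ✗
  (1.5, 2.5, 330°): beam 1 = 1.0000 ≠ 1.7321 ✗
  (5.5, 3.5, 75°): beam 1 = 0.5176 ≠ 1.7321 ✗
  …
  (4.5, 2.5, 60°): r_1=1.7321, r_2=1.5529, r_3=1.5529, r_4=4.0415 — all match ✓
No second candidate reproduces the full scan.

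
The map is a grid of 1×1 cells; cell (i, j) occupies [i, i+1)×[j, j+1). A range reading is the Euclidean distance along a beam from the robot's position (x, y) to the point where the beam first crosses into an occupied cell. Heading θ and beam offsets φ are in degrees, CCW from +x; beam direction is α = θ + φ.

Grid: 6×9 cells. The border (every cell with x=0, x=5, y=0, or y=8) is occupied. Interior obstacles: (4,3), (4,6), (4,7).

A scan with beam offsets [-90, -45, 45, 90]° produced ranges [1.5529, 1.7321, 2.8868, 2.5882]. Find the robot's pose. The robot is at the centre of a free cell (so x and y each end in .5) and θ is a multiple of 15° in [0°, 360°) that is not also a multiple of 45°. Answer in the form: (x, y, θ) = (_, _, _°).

Candidates: 25 free-cell centres × 16 headings = 400 poses. Raycast each; keep the one whose scan matches to 4 dp.
  (2.5, 5.5, 15°): beam 1 = 4.6587 ≠ 1.5529 ✗
  (2.5, 1.5, 60°): beam 1 = 1.0000 ≠ 1.5529 ✗
  (3.5, 1.5, 120°): beam 1 = 1.7321 ≠ 1.5529 ✗
  (2.5, 4.5, 345°): beam 1 = 3.6235 ≠ 1.5529 ✗
  …
  (3.5, 4.5, 105°): r_1=1.5529, r_2=1.7321, r_3=2.8868, r_4=2.5882 — all match ✓
Unique over the lattice → pose = (3.5, 4.5, 105°).

(x, y, θ) = (3.5, 4.5, 105°)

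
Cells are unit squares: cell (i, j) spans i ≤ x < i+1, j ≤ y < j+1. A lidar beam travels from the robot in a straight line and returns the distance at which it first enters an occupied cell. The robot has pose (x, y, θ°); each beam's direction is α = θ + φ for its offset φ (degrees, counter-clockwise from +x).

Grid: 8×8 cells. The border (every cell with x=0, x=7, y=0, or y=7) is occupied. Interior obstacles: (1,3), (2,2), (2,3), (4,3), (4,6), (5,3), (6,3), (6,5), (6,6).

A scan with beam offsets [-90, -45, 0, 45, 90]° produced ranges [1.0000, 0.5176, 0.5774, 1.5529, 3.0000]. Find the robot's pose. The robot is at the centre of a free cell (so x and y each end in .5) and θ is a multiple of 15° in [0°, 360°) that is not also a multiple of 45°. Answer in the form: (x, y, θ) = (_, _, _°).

Candidates: 27 free-cell centres × 16 headings = 432 poses. Raycast each; keep the one whose scan matches to 4 dp.
  (4.5, 4.5, 195°): beam 1 = 1.5529 ≠ 1.0000 ✗
  (3.5, 5.5, 255°): beam 1 = 2.5882 ≠ 1.0000 ✗
  (5.5, 2.5, 210°): beam 1 = 0.5774 ≠ 1.0000 ✗
  (1.5, 4.5, 15°): beam 1 = 0.5176 ≠ 1.0000 ✗
  …
  (4.5, 2.5, 120°): r_1=1.0000, r_2=0.5176, r_3=0.5774, r_4=1.5529, r_5=3.0000 — all match ✓
Only this pose fits every beam.

(x, y, θ) = (4.5, 2.5, 120°)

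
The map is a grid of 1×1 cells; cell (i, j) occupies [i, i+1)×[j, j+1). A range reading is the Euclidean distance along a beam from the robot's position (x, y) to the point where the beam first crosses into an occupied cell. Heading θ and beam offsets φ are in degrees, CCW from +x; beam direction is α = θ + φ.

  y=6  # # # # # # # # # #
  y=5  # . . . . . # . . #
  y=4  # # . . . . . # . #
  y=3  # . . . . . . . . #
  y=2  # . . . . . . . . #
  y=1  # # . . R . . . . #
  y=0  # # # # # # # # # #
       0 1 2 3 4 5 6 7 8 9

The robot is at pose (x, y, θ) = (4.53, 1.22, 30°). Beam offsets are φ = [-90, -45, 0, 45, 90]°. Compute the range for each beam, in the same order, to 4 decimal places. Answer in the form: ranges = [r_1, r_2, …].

beam 1: φ=-90°, α=300°
  direction (0.5000, -0.8660); cell (4,1); t to first gridline: x 0.9400, y 0.2540 (then +2.0000 / +1.1547)
    (4,0) via y @ 0.2540  # hit
  → r_1 = 0.2540
beam 2: φ=-45°, α=345°
  direction (0.9659, -0.2588); cell (4,1); t to first gridline: x 0.4866, y 0.8500 (then +1.0353 / +3.8637)
    (5,1) via x @ 0.4866
    (5,0) via y @ 0.8500  # hit
  → r_2 = 0.8500
beam 3: φ=0°, α=30°
  direction (0.8660, 0.5000); cell (4,1); t to first gridline: x 0.5427, y 1.5600 (then +1.1547 / +2.0000)
    (5,1) via x @ 0.5427
    (5,2) via y @ 1.5600
    (6,2) via x @ 1.6974
    (7,2) via x @ 2.8521
    (7,3) via y @ 3.5600
    (8,3) via x @ 4.0068
    (9,3) via x @ 5.1615  # hit
  → r_3 = 5.1615
beam 4: φ=45°, α=75°
  direction (0.2588, 0.9659); cell (4,1); t to first gridline: x 1.8159, y 0.8075 (then +3.8637 / +1.0353)
    (4,2) via y @ 0.8075
    (5,2) via x @ 1.8159
    (5,3) via y @ 1.8428
    (5,4) via y @ 2.8781
    (5,5) via y @ 3.9133
    (5,6) via y @ 4.9486  # hit
  → r_4 = 4.9486
beam 5: φ=90°, α=120°
  direction (-0.5000, 0.8660); cell (4,1); t to first gridline: x 1.0600, y 0.9007 (then +2.0000 / +1.1547)
    (4,2) via y @ 0.9007
    (3,2) via x @ 1.0600
    (3,3) via y @ 2.0554
    (2,3) via x @ 3.0600
    (2,4) via y @ 3.2101
    (2,5) via y @ 4.3648
    (1,5) via x @ 5.0600
    (1,6) via y @ 5.5195  # hit
  → r_5 = 5.5195

ranges = [0.2540, 0.8500, 5.1615, 4.9486, 5.5195]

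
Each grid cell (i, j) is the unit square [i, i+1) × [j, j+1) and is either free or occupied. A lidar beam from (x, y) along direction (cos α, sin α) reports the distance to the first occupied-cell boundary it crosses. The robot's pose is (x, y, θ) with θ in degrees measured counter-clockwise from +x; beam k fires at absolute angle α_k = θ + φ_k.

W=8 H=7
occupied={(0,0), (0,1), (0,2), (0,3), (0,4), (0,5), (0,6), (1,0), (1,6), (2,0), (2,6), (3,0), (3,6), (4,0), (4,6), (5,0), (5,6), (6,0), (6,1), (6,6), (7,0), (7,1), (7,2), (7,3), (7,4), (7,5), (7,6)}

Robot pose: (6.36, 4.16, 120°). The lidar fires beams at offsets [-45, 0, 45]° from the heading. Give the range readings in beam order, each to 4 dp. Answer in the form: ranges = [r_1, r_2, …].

ranges = [1.9049, 2.1246, 5.5491]

beam 1: φ=-45°, α=75°
  d=(0.2588,0.9659)  start (6,4)  tX=2.4728 tY=0.8696  stride 1/|dx|=3.8637 1/|dy|=1.0353
    cross y-line → (6,5), t=0.8696
    cross y-line → (6,6), t=1.9049 (wall)
  → r_1 = 1.9049
beam 2: φ=0°, α=120°
  d=(-0.5000,0.8660)  start (6,4)  tX=0.7200 tY=0.9699  stride 1/|dx|=2.0000 1/|dy|=1.1547
    cross x-line → (5,4), t=0.7200
    cross y-line → (5,5), t=0.9699
    cross y-line → (5,6), t=2.1246 (wall)
  → r_2 = 2.1246
beam 3: φ=45°, α=165°
  d=(-0.9659,0.2588)  start (6,4)  tX=0.3727 tY=3.2455  stride 1/|dx|=1.0353 1/|dy|=3.8637
    cross x-line → (5,4), t=0.3727
    cross x-line → (4,4), t=1.4080
    cross x-line → (3,4), t=2.4433
    cross y-line → (3,5), t=3.2455
    cross x-line → (2,5), t=3.4785
    cross x-line → (1,5), t=4.5138
    cross x-line → (0,5), t=5.5491 (wall)
  → r_3 = 5.5491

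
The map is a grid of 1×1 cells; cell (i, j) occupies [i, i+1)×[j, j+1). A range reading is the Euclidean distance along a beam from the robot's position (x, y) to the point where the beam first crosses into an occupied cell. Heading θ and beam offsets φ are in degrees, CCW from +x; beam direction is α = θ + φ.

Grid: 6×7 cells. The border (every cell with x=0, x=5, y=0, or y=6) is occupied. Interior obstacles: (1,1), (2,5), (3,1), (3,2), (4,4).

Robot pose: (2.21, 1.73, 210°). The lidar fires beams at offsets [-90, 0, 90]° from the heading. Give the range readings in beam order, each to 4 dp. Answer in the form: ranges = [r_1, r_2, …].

ranges = [2.4200, 0.2425, 0.8429]

beam 1: φ=-90°, α=120°
  cosα=-0.5000 sinα=0.8660 | (2,1) | tMaxX 0.4200 tMaxY 0.3118 | tΔX 2.0000 tΔY 1.1547
    t=0.3118 [y] (2,2)
    t=0.4200 [x] (1,2)
    t=1.4665 [y] (1,3)
    t=2.4200 [x] (0,3) — stop
  → r_1 = 2.4200
beam 2: φ=0°, α=210°
  cosα=-0.8660 sinα=-0.5000 | (2,1) | tMaxX 0.2425 tMaxY 1.4600 | tΔX 1.1547 tΔY 2.0000
    t=0.2425 [x] (1,1) — stop
  → r_2 = 0.2425
beam 3: φ=90°, α=300°
  cosα=0.5000 sinα=-0.8660 | (2,1) | tMaxX 1.5800 tMaxY 0.8429 | tΔX 2.0000 tΔY 1.1547
    t=0.8429 [y] (2,0) — stop
  → r_3 = 0.8429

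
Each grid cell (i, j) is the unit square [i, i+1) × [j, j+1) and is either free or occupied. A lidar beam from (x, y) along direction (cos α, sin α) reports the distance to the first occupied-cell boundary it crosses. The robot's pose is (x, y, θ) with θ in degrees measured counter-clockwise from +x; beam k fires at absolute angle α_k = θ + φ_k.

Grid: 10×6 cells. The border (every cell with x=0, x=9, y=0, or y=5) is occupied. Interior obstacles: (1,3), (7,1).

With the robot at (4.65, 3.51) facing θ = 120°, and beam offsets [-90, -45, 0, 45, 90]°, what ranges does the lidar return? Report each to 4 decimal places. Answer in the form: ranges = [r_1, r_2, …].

ranges = [2.9800, 1.5426, 1.7205, 3.7788, 4.2147]

beam 1: φ=-90°, α=30°
  direction (0.8660, 0.5000); cell (4,3); t to first gridline: x 0.4041, y 0.9800 (then +1.1547 / +2.0000)
    (5,3) via x @ 0.4041
    (5,4) via y @ 0.9800
    (6,4) via x @ 1.5588
    (7,4) via x @ 2.7135
    (7,5) via y @ 2.9800  # hit
  → r_1 = 2.9800
beam 2: φ=-45°, α=75°
  direction (0.2588, 0.9659); cell (4,3); t to first gridline: x 1.3523, y 0.5073 (then +3.8637 / +1.0353)
    (4,4) via y @ 0.5073
    (5,4) via x @ 1.3523
    (5,5) via y @ 1.5426  # hit
  → r_2 = 1.5426
beam 3: φ=0°, α=120°
  direction (-0.5000, 0.8660); cell (4,3); t to first gridline: x 1.3000, y 0.5658 (then +2.0000 / +1.1547)
    (4,4) via y @ 0.5658
    (3,4) via x @ 1.3000
    (3,5) via y @ 1.7205  # hit
  → r_3 = 1.7205
beam 4: φ=45°, α=165°
  direction (-0.9659, 0.2588); cell (4,3); t to first gridline: x 0.6729, y 1.8932 (then +1.0353 / +3.8637)
    (3,3) via x @ 0.6729
    (2,3) via x @ 1.7082
    (2,4) via y @ 1.8932
    (1,4) via x @ 2.7435
    (0,4) via x @ 3.7788  # hit
  → r_4 = 3.7788
beam 5: φ=90°, α=210°
  direction (-0.8660, -0.5000); cell (4,3); t to first gridline: x 0.7506, y 1.0200 (then +1.1547 / +2.0000)
    (3,3) via x @ 0.7506
    (3,2) via y @ 1.0200
    (2,2) via x @ 1.9053
    (2,1) via y @ 3.0200
    (1,1) via x @ 3.0600
    (0,1) via x @ 4.2147  # hit
  → r_5 = 4.2147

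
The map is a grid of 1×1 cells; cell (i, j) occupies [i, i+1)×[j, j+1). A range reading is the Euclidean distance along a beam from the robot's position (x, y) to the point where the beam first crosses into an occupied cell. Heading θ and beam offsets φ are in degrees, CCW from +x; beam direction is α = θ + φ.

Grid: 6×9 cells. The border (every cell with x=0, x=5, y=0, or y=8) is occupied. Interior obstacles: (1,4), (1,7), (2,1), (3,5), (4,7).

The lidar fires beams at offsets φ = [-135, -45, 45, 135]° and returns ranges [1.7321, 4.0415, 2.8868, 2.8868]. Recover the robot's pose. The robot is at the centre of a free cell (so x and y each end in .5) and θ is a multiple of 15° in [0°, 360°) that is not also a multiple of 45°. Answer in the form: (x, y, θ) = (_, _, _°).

(x, y, θ) = (3.5, 3.5, 165°)

Candidates: 23 free-cell centres × 16 headings = 368 poses. Raycast each; keep the one whose scan matches to 4 dp.
  (2.5, 4.5, 240°): beam 1 = 2.5882 ≠ 1.7321 ✗
  (2.5, 4.5, 345°): beam 1 = 0.5774 ≠ 1.7321 ✗
  (3.5, 3.5, 120°): beam 1 = 1.5529 ≠ 1.7321 ✗
  …
  (3.5, 3.5, 165°): r_1=1.7321, r_2=4.0415, r_3=2.8868, r_4=2.8868 — all match ✓
Only this pose fits every beam.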